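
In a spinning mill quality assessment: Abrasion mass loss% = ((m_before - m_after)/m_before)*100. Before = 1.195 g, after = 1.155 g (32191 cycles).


Formula: Mass loss% = ((m_before - m_after) / m_before) * 100
Step 1: Mass loss = 1.195 - 1.155 = 0.04 g
Step 2: Ratio = 0.04 / 1.195 = 0.0334728
Step 3: Mass loss% = 0.0334728 * 100 = 3.34728% ≈ 3.35%

3.35%


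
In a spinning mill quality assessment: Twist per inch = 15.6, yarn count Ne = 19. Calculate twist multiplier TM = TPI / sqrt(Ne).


Formula: TM = TPI / sqrt(Ne)
Step 1: sqrt(Ne) = sqrt(19) = 4.3589
Step 2: TM = 15.6 / 4.3589 = 3.58

3.58 TM


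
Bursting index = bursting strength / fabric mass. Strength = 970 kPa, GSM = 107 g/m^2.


Formula: Bursting Index = Bursting Strength / Fabric GSM
BI = 970 kPa / 107 g/m^2
BI = 9.065 kPa/(g/m^2)

9.065 kPa/(g/m^2)


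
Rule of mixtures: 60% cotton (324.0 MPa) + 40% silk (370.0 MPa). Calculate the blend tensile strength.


Formula: Blend property = (fraction_A * property_A) + (fraction_B * property_B)
Step 1: Contribution A = 60/100 * 324.0 MPa = 194.4 MPa
Step 2: Contribution B = 40/100 * 370.0 MPa = 148.0 MPa
Step 3: Blend tensile strength = 194.4 + 148.0 = 342.4 MPa

342.4 MPa


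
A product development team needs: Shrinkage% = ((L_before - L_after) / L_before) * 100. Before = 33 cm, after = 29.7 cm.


Formula: Shrinkage% = ((L_before - L_after) / L_before) * 100
Step 1: Shrinkage = 33 - 29.7 = 3.3 cm
Step 2: Shrinkage% = (3.3 / 33) * 100
Step 3: Shrinkage% = 0.1 * 100 = 10.0%

10.0%


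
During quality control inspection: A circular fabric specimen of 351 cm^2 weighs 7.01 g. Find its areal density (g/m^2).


Formula: GSM = mass_g / area_m2
Step 1: Convert area: 351 cm^2 = 351 / 10000 = 0.0351 m^2
Step 2: GSM = 7.01 g / 0.0351 m^2 = 199.7 g/m^2

199.7 g/m^2


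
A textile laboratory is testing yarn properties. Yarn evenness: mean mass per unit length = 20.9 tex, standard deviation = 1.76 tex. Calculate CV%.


Formula: CV% = (standard deviation / mean) * 100
Step 1: Ratio = 1.76 / 20.9 = 0.084211
Step 2: CV% = 0.084211 * 100 = 8.4211% ≈ 8.4%

8.4%


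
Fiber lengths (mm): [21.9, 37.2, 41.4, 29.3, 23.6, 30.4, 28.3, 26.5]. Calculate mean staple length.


Formula: Mean = sum of lengths / count
Sum = 21.9 + 37.2 + 41.4 + 29.3 + 23.6 + 30.4 + 28.3 + 26.5
Sum = 238.6 mm
Mean = 238.6 / 8 = 29.83 mm

29.83 mm


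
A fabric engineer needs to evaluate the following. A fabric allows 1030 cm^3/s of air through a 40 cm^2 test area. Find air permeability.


Formula: Air Permeability = Airflow / Test Area
AP = 1030 cm^3/s / 40 cm^2
AP = 25.8 cm^3/s/cm^2

25.8 cm^3/s/cm^2


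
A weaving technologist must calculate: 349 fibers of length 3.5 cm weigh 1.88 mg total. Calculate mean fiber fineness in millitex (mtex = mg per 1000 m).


Formula: fineness (mtex) = mass (mg) / total length (km) = (mass_mg / total_length_m) * 1000
Step 1: Convert fiber length: 3.5 cm = 0.035 m
Step 2: Total fiber length = 349 * 0.035 = 12.215 m
Step 3: Linear density = 1.88 mg / 12.215 m = 0.1539 mg/m
Step 4: fineness = 0.1539 * 1000 = 153.9 mtex

153.9 mtex


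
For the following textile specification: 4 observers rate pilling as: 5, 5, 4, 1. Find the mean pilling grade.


Formula: Mean = sum / count
Sum = 5 + 5 + 4 + 1 = 15
Mean = 15 / 4 = 3.8

3.8


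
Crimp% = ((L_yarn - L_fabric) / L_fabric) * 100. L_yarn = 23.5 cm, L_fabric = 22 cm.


Formula: Crimp% = ((L_yarn - L_fabric) / L_fabric) * 100
Step 1: Extension = 23.5 - 22 = 1.5 cm
Step 2: Crimp% = (1.5 / 22) * 100
Step 3: Crimp% = 0.068182 * 100 = 6.8182% ≈ 6.8%

6.8%


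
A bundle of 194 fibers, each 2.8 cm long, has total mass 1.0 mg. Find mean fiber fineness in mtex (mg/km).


Formula: fineness (mtex) = mass (mg) / total length (km) = (mass_mg / total_length_m) * 1000
Step 1: Convert fiber length: 2.8 cm = 0.028 m
Step 2: Total fiber length = 194 * 0.028 = 5.432 m
Step 3: Linear density = 1.0 mg / 5.432 m = 0.1841 mg/m
Step 4: fineness = 0.1841 * 1000 = 184.1 mtex

184.1 mtex


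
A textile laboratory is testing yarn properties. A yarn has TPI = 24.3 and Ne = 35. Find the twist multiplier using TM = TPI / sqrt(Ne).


Formula: TM = TPI / sqrt(Ne)
Step 1: sqrt(Ne) = sqrt(35) = 5.9161
Step 2: TM = 24.3 / 5.9161 = 4.11

4.11 TM


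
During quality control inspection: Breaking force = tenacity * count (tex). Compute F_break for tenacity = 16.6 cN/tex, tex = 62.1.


Formula: Breaking force = Tenacity * Linear density
F = 16.6 cN/tex * 62.1 tex
F = 1030.86 cN

1030.86 cN


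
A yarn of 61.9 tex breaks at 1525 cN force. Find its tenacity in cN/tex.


Formula: Tenacity = Breaking force / Linear density
Tenacity = 1525 cN / 61.9 tex
Tenacity = 24.64 cN/tex

24.64 cN/tex


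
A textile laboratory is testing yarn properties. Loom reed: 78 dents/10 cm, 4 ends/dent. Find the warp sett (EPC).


Formula: EPC = (dents per 10 cm * ends per dent) / 10
Step 1: Total ends per 10 cm = 78 * 4 = 312
Step 2: EPC = 312 / 10 = 31.2 ends/cm

31.2 ends/cm


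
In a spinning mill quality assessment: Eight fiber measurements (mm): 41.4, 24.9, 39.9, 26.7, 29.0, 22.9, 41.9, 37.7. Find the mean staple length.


Formula: Mean = sum of lengths / count
Sum = 41.4 + 24.9 + 39.9 + 26.7 + 29.0 + 22.9 + 41.9 + 37.7
Sum = 264.4 mm
Mean = 264.4 / 8 = 33.05 mm

33.05 mm


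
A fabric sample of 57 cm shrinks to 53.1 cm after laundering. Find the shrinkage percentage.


Formula: Shrinkage% = ((L_before - L_after) / L_before) * 100
Step 1: Shrinkage = 57 - 53.1 = 3.9 cm
Step 2: Shrinkage% = (3.9 / 57) * 100
Step 3: Shrinkage% = 0.068421 * 100 = 6.8421% ≈ 6.8%

6.8%


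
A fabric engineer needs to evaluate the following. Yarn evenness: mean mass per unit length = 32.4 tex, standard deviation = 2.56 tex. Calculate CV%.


Formula: CV% = (standard deviation / mean) * 100
Step 1: Ratio = 2.56 / 32.4 = 0.079012
Step 2: CV% = 0.079012 * 100 = 7.9012% ≈ 7.9%

7.9%


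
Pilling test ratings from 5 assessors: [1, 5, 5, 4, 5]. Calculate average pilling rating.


Formula: Mean = sum / count
Sum = 1 + 5 + 5 + 4 + 5 = 20
Mean = 20 / 5 = 4.0

4.0


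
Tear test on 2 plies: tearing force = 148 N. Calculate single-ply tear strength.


Formula: Per-ply strength = Total force / Number of plies
Per-ply = 148 N / 2
Per-ply = 74 N

74 N


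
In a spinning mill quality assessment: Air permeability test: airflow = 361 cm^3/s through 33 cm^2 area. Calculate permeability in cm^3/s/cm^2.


Formula: Air Permeability = Airflow / Test Area
AP = 361 cm^3/s / 33 cm^2
AP = 10.9 cm^3/s/cm^2

10.9 cm^3/s/cm^2


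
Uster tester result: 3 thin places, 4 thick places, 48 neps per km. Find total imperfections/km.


Formula: Total = thin places + thick places + neps
Total = 3 + 4 + 48
Total = 55 imperfections/km

55 imperfections/km


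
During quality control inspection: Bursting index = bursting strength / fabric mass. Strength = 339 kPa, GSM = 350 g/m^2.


Formula: Bursting Index = Bursting Strength / Fabric GSM
BI = 339 kPa / 350 g/m^2
BI = 0.969 kPa/(g/m^2)

0.969 kPa/(g/m^2)


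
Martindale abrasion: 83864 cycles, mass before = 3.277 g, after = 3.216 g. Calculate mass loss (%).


Formula: Mass loss% = ((m_before - m_after) / m_before) * 100
Step 1: Mass loss = 3.277 - 3.216 = 0.061 g
Step 2: Ratio = 0.061 / 3.277 = 0.0186146
Step 3: Mass loss% = 0.0186146 * 100 = 1.86146% ≈ 1.86%

1.86%


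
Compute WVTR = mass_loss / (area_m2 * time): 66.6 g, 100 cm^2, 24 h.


Formula: WVTR = mass_loss / (area * time)
Step 1: Convert area: 100 cm^2 = 0.01 m^2
Step 2: WVTR = 66.6 g / (0.01 m^2 * 24 h)
Step 3: WVTR = 66.6 / 0.24 = 277.5 g/m^2/h

277.5 g/m^2/h


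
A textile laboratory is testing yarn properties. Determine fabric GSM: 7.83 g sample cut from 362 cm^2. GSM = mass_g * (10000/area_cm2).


Formula: GSM = mass_g / area_m2
Step 1: Convert area: 362 cm^2 = 362 / 10000 = 0.0362 m^2
Step 2: GSM = 7.83 g / 0.0362 m^2 = 216.3 g/m^2

216.3 g/m^2


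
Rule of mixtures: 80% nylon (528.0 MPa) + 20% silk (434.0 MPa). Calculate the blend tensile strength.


Formula: Blend property = (fraction_A * property_A) + (fraction_B * property_B)
Step 1: Contribution A = 80/100 * 528.0 MPa = 422.4 MPa
Step 2: Contribution B = 20/100 * 434.0 MPa = 86.8 MPa
Step 3: Blend tensile strength = 422.4 + 86.8 = 509.2 MPa

509.2 MPa


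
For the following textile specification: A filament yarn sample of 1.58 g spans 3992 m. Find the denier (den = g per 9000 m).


Formula: den = (mass_g / length_m) * 9000
Substituting: den = (1.58 / 3992) * 9000
Intermediate: 1.58 / 3992 = 0.00039579 g/m
den = 0.00039579 * 9000 = 3.6 denier

3.6 denier


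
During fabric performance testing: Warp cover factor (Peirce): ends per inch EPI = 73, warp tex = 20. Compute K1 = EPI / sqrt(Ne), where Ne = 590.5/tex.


Formula: K1 = EPI / sqrt(Ne), with Ne = 590.5 / tex_warp
Step 1: Ne = 590.5 / 20 = 29.525
Step 2: sqrt(Ne) = sqrt(29.525) = 5.4337
Step 3: K1 = 73 / 5.4337 = 13.4

13.4


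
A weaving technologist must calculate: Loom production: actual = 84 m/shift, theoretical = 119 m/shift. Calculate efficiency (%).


Formula: Efficiency% = (Actual output / Theoretical output) * 100
Efficiency% = (84 / 119) * 100
Efficiency% = 0.705882 * 100 = 70.5882% ≈ 70.6%

70.6%


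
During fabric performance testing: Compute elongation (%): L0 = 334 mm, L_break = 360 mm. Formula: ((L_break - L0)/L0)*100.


Formula: Elongation (%) = ((L_break - L0) / L0) * 100
Step 1: Extension = 360 - 334 = 26 mm
Step 2: Elongation = (26 / 334) * 100
Step 3: Elongation = 0.077844 * 100 = 7.7844% ≈ 7.8%

7.8%


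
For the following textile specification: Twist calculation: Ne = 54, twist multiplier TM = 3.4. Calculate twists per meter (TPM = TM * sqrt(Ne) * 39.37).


Formula: TPM = TM * sqrt(Ne) * 39.37
Step 1: sqrt(Ne) = sqrt(54) = 7.3485
Step 2: TM * sqrt(Ne) = 3.4 * 7.3485 = 24.9849
Step 3: TPM = 24.9849 * 39.37 = 984 twists/m

984 twists/m


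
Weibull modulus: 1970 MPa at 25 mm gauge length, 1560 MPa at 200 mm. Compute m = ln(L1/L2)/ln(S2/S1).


Formula: m = ln(L1/L2) / ln(S2/S1)
Step 1: ln(L1/L2) = ln(25/200) = -2.07944
Step 2: S2/S1 = 1560/1970 = 0.79188
Step 3: ln(S2/S1) = ln(0.79188) = -0.23335
Step 4: m = -2.07944 / -0.23335 = 8.91

8.91 (Weibull m)


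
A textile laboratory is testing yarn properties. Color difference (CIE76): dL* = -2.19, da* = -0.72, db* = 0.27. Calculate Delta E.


Formula: Delta E = sqrt(dL*^2 + da*^2 + db*^2)
Step 1: dL*^2 = (-2.19)^2 = 4.7961
Step 2: da*^2 = (-0.72)^2 = 0.5184
Step 3: db*^2 = 0.27^2 = 0.0729
Step 4: Sum = 4.7961 + 0.5184 + 0.0729 = 5.3874
Step 5: Delta E = sqrt(5.3874) = 2.32

2.32 Delta E


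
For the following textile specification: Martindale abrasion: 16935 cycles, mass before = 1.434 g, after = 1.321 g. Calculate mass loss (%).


Formula: Mass loss% = ((m_before - m_after) / m_before) * 100
Step 1: Mass loss = 1.434 - 1.321 = 0.113 g
Step 2: Ratio = 0.113 / 1.434 = 0.0788006
Step 3: Mass loss% = 0.0788006 * 100 = 7.88006% ≈ 7.88%

7.88%


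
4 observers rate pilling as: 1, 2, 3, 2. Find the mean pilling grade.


Formula: Mean = sum / count
Sum = 1 + 2 + 3 + 2 = 8
Mean = 8 / 4 = 2.0

2.0


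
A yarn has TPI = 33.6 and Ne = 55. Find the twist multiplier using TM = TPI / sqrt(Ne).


Formula: TM = TPI / sqrt(Ne)
Step 1: sqrt(Ne) = sqrt(55) = 7.4162
Step 2: TM = 33.6 / 7.4162 = 4.53

4.53 TM


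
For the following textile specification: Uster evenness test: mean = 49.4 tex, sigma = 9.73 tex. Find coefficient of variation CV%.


Formula: CV% = (standard deviation / mean) * 100
Step 1: Ratio = 9.73 / 49.4 = 0.196964
Step 2: CV% = 0.196964 * 100 = 19.6964% ≈ 19.7%

19.7%


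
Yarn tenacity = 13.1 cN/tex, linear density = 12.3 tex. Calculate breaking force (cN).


Formula: Breaking force = Tenacity * Linear density
F = 13.1 cN/tex * 12.3 tex
F = 161.13 cN

161.13 cN


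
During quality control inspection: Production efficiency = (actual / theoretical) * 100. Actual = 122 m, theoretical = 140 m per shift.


Formula: Efficiency% = (Actual output / Theoretical output) * 100
Efficiency% = (122 / 140) * 100
Efficiency% = 0.871429 * 100 = 87.1429% ≈ 87.1%

87.1%


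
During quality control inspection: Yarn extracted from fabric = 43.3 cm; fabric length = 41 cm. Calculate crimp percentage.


Formula: Crimp% = ((L_yarn - L_fabric) / L_fabric) * 100
Step 1: Extension = 43.3 - 41 = 2.3 cm
Step 2: Crimp% = (2.3 / 41) * 100
Step 3: Crimp% = 0.056098 * 100 = 5.6098% ≈ 5.6%

5.6%


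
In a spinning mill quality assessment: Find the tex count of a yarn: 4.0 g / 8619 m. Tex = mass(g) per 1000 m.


Formula: Tex = (mass_g / length_m) * 1000
Substituting: Tex = (4.0 / 8619) * 1000
Intermediate: 4.0 / 8619 = 0.00046409 g/m
Tex = 0.00046409 * 1000 = 0.46 tex

0.46 tex


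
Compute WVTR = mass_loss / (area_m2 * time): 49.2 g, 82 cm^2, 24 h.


Formula: WVTR = mass_loss / (area * time)
Step 1: Convert area: 82 cm^2 = 0.0082 m^2
Step 2: WVTR = 49.2 g / (0.0082 m^2 * 24 h)
Step 3: WVTR = 49.2 / 0.1968 = 250.0 g/m^2/h

250.0 g/m^2/h


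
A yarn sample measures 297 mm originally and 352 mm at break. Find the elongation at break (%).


Formula: Elongation (%) = ((L_break - L0) / L0) * 100
Step 1: Extension = 352 - 297 = 55 mm
Step 2: Elongation = (55 / 297) * 100
Step 3: Elongation = 0.185185 * 100 = 18.5185% ≈ 18.5%

18.5%


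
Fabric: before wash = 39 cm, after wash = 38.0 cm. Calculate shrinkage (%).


Formula: Shrinkage% = ((L_before - L_after) / L_before) * 100
Step 1: Shrinkage = 39 - 38.0 = 1.0 cm
Step 2: Shrinkage% = (1.0 / 39) * 100
Step 3: Shrinkage% = 0.025641 * 100 = 2.5641% ≈ 2.6%

2.6%


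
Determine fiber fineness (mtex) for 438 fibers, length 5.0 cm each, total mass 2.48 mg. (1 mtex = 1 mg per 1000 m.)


Formula: fineness (mtex) = mass (mg) / total length (km) = (mass_mg / total_length_m) * 1000
Step 1: Convert fiber length: 5.0 cm = 0.05 m
Step 2: Total fiber length = 438 * 0.05 = 21.9 m
Step 3: Linear density = 2.48 mg / 21.9 m = 0.1132 mg/m
Step 4: fineness = 0.1132 * 1000 = 113.2 mtex

113.2 mtex


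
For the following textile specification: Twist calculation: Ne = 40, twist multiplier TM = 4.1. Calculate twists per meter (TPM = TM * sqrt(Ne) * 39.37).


Formula: TPM = TM * sqrt(Ne) * 39.37
Step 1: sqrt(Ne) = sqrt(40) = 6.3246
Step 2: TM * sqrt(Ne) = 4.1 * 6.3246 = 25.9309
Step 3: TPM = 25.9309 * 39.37 = 1021 twists/m

1021 twists/m


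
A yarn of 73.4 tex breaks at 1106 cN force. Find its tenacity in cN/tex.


Formula: Tenacity = Breaking force / Linear density
Tenacity = 1106 cN / 73.4 tex
Tenacity = 15.07 cN/tex

15.07 cN/tex


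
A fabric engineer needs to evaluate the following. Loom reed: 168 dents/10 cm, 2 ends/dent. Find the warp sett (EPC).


Formula: EPC = (dents per 10 cm * ends per dent) / 10
Step 1: Total ends per 10 cm = 168 * 2 = 336
Step 2: EPC = 336 / 10 = 33.6 ends/cm

33.6 ends/cm


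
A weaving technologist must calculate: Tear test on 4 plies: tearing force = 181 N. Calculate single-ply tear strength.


Formula: Per-ply strength = Total force / Number of plies
Per-ply = 181 N / 4
Per-ply = 45.25 N

45.25 N


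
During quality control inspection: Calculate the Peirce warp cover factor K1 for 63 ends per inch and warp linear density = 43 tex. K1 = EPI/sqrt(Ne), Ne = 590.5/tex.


Formula: K1 = EPI / sqrt(Ne), with Ne = 590.5 / tex_warp
Step 1: Ne = 590.5 / 43 = 13.733
Step 2: sqrt(Ne) = sqrt(13.733) = 3.7058
Step 3: K1 = 63 / 3.7058 = 17.0

17.0


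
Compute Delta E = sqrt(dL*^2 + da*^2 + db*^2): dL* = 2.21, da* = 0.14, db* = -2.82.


Formula: Delta E = sqrt(dL*^2 + da*^2 + db*^2)
Step 1: dL*^2 = 2.21^2 = 4.8841
Step 2: da*^2 = 0.14^2 = 0.0196
Step 3: db*^2 = (-2.82)^2 = 7.9524
Step 4: Sum = 4.8841 + 0.0196 + 7.9524 = 12.8561
Step 5: Delta E = sqrt(12.8561) = 3.59

3.59 Delta E


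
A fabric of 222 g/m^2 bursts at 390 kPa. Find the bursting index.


Formula: Bursting Index = Bursting Strength / Fabric GSM
BI = 390 kPa / 222 g/m^2
BI = 1.757 kPa/(g/m^2)

1.757 kPa/(g/m^2)


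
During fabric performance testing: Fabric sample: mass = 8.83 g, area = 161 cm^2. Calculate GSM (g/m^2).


Formula: GSM = mass_g / area_m2
Step 1: Convert area: 161 cm^2 = 161 / 10000 = 0.0161 m^2
Step 2: GSM = 8.83 g / 0.0161 m^2 = 548.4 g/m^2

548.4 g/m^2


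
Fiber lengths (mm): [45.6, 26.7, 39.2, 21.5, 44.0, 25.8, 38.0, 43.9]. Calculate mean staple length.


Formula: Mean = sum of lengths / count
Sum = 45.6 + 26.7 + 39.2 + 21.5 + 44.0 + 25.8 + 38.0 + 43.9
Sum = 284.7 mm
Mean = 284.7 / 8 = 35.59 mm

35.59 mm


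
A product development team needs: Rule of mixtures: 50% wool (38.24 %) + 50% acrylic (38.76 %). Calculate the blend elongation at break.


Formula: Blend property = (fraction_A * property_A) + (fraction_B * property_B)
Step 1: Contribution A = 50/100 * 38.24 % = 19.12 %
Step 2: Contribution B = 50/100 * 38.76 % = 19.38 %
Step 3: Blend elongation at break = 19.12 + 19.38 = 38.5 %

38.5 %


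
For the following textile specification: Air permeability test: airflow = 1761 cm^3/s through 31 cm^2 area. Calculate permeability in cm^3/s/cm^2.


Formula: Air Permeability = Airflow / Test Area
AP = 1761 cm^3/s / 31 cm^2
AP = 56.8 cm^3/s/cm^2

56.8 cm^3/s/cm^2


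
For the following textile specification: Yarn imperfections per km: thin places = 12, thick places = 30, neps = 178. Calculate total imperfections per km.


Formula: Total = thin places + thick places + neps
Total = 12 + 30 + 178
Total = 220 imperfections/km

220 imperfections/km


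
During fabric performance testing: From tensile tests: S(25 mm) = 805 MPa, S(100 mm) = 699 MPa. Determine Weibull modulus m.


Formula: m = ln(L1/L2) / ln(S2/S1)
Step 1: ln(L1/L2) = ln(25/100) = -1.38629
Step 2: S2/S1 = 699/805 = 0.86832
Step 3: ln(S2/S1) = ln(0.86832) = -0.14119
Step 4: m = -1.38629 / -0.14119 = 9.82

9.82 (Weibull m)


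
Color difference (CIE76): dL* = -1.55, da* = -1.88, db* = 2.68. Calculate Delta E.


Formula: Delta E = sqrt(dL*^2 + da*^2 + db*^2)
Step 1: dL*^2 = (-1.55)^2 = 2.4025
Step 2: da*^2 = (-1.88)^2 = 3.5344
Step 3: db*^2 = 2.68^2 = 7.1824
Step 4: Sum = 2.4025 + 3.5344 + 7.1824 = 13.1193
Step 5: Delta E = sqrt(13.1193) = 3.62

3.62 Delta E


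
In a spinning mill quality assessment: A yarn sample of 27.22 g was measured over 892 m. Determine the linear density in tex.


Formula: Tex = (mass_g / length_m) * 1000
Substituting: Tex = (27.22 / 892) * 1000
Intermediate: 27.22 / 892 = 0.0305157 g/m
Tex = 0.0305157 * 1000 = 30.52 tex

30.52 tex


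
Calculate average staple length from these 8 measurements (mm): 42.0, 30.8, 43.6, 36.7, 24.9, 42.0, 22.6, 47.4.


Formula: Mean = sum of lengths / count
Sum = 42.0 + 30.8 + 43.6 + 36.7 + 24.9 + 42.0 + 22.6 + 47.4
Sum = 290.0 mm
Mean = 290.0 / 8 = 36.25 mm

36.25 mm


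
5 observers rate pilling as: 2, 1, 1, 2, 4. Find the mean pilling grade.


Formula: Mean = sum / count
Sum = 2 + 1 + 1 + 2 + 4 = 10
Mean = 10 / 5 = 2.0

2.0


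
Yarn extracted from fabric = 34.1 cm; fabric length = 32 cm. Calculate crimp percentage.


Formula: Crimp% = ((L_yarn - L_fabric) / L_fabric) * 100
Step 1: Extension = 34.1 - 32 = 2.1 cm
Step 2: Crimp% = (2.1 / 32) * 100
Step 3: Crimp% = 0.065625 * 100 = 6.5625% ≈ 6.6%

6.6%


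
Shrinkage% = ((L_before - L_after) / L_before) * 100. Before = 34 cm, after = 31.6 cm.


Formula: Shrinkage% = ((L_before - L_after) / L_before) * 100
Step 1: Shrinkage = 34 - 31.6 = 2.4 cm
Step 2: Shrinkage% = (2.4 / 34) * 100
Step 3: Shrinkage% = 0.070588 * 100 = 7.0588% ≈ 7.1%

7.1%


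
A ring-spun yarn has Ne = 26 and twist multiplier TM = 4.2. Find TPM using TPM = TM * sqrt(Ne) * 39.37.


Formula: TPM = TM * sqrt(Ne) * 39.37
Step 1: sqrt(Ne) = sqrt(26) = 5.099
Step 2: TM * sqrt(Ne) = 4.2 * 5.099 = 21.4158
Step 3: TPM = 21.4158 * 39.37 = 843 twists/m

843 twists/m


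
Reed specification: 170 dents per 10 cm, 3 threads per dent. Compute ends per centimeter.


Formula: EPC = (dents per 10 cm * ends per dent) / 10
Step 1: Total ends per 10 cm = 170 * 3 = 510
Step 2: EPC = 510 / 10 = 51.0 ends/cm

51.0 ends/cm


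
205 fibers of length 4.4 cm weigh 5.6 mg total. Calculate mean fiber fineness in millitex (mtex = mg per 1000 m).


Formula: fineness (mtex) = mass (mg) / total length (km) = (mass_mg / total_length_m) * 1000
Step 1: Convert fiber length: 4.4 cm = 0.044 m
Step 2: Total fiber length = 205 * 0.044 = 9.02 m
Step 3: Linear density = 5.6 mg / 9.02 m = 0.6208 mg/m
Step 4: fineness = 0.6208 * 1000 = 620.8 mtex

620.8 mtex


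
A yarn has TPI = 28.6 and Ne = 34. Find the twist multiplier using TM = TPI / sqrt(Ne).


Formula: TM = TPI / sqrt(Ne)
Step 1: sqrt(Ne) = sqrt(34) = 5.831
Step 2: TM = 28.6 / 5.831 = 4.90

4.90 TM


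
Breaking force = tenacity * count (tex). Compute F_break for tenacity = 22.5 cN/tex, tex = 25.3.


Formula: Breaking force = Tenacity * Linear density
F = 22.5 cN/tex * 25.3 tex
F = 569.25 cN

569.25 cN


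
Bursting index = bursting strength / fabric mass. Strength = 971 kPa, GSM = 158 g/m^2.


Formula: Bursting Index = Bursting Strength / Fabric GSM
BI = 971 kPa / 158 g/m^2
BI = 6.146 kPa/(g/m^2)

6.146 kPa/(g/m^2)


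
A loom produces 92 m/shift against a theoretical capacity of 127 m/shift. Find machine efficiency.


Formula: Efficiency% = (Actual output / Theoretical output) * 100
Efficiency% = (92 / 127) * 100
Efficiency% = 0.724409 * 100 = 72.4409% ≈ 72.4%

72.4%


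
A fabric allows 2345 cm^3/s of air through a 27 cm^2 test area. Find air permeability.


Formula: Air Permeability = Airflow / Test Area
AP = 2345 cm^3/s / 27 cm^2
AP = 86.9 cm^3/s/cm^2

86.9 cm^3/s/cm^2


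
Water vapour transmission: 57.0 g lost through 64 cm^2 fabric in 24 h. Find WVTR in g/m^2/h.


Formula: WVTR = mass_loss / (area * time)
Step 1: Convert area: 64 cm^2 = 0.0064 m^2
Step 2: WVTR = 57.0 g / (0.0064 m^2 * 24 h)
Step 3: WVTR = 57.0 / 0.1536 = 371.1 g/m^2/h

371.1 g/m^2/h


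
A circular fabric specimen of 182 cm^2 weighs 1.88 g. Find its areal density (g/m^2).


Formula: GSM = mass_g / area_m2
Step 1: Convert area: 182 cm^2 = 182 / 10000 = 0.0182 m^2
Step 2: GSM = 1.88 g / 0.0182 m^2 = 103.3 g/m^2

103.3 g/m^2


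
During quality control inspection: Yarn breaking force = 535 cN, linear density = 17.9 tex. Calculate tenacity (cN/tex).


Formula: Tenacity = Breaking force / Linear density
Tenacity = 535 cN / 17.9 tex
Tenacity = 29.89 cN/tex

29.89 cN/tex


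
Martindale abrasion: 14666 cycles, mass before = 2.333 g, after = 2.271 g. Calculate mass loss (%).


Formula: Mass loss% = ((m_before - m_after) / m_before) * 100
Step 1: Mass loss = 2.333 - 2.271 = 0.062 g
Step 2: Ratio = 0.062 / 2.333 = 0.0265752
Step 3: Mass loss% = 0.0265752 * 100 = 2.65752% ≈ 2.66%

2.66%


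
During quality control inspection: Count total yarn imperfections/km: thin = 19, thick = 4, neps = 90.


Formula: Total = thin places + thick places + neps
Total = 19 + 4 + 90
Total = 113 imperfections/km

113 imperfections/km


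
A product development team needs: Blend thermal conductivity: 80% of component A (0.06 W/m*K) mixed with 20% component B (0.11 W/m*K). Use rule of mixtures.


Formula: Blend property = (fraction_A * property_A) + (fraction_B * property_B)
Step 1: Contribution A = 80/100 * 0.06 W/m*K = 0.048 W/m*K
Step 2: Contribution B = 20/100 * 0.11 W/m*K = 0.022 W/m*K
Step 3: Blend thermal conductivity = 0.048 + 0.022 = 0.07 W/m*K

0.07 W/m*K


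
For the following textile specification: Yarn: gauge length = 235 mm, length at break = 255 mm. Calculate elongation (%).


Formula: Elongation (%) = ((L_break - L0) / L0) * 100
Step 1: Extension = 255 - 235 = 20 mm
Step 2: Elongation = (20 / 235) * 100
Step 3: Elongation = 0.085106 * 100 = 8.5106% ≈ 8.5%

8.5%


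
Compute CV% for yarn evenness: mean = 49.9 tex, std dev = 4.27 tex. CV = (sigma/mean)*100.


Formula: CV% = (standard deviation / mean) * 100
Step 1: Ratio = 4.27 / 49.9 = 0.085571
Step 2: CV% = 0.085571 * 100 = 8.5571% ≈ 8.6%

8.6%


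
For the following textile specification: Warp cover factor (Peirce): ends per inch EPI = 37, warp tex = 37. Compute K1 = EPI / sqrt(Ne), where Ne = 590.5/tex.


Formula: K1 = EPI / sqrt(Ne), with Ne = 590.5 / tex_warp
Step 1: Ne = 590.5 / 37 = 15.959
Step 2: sqrt(Ne) = sqrt(15.959) = 3.9949
Step 3: K1 = 37 / 3.9949 = 9.3

9.3


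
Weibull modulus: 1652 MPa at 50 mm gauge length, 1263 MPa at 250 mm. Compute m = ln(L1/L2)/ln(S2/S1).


Formula: m = ln(L1/L2) / ln(S2/S1)
Step 1: ln(L1/L2) = ln(50/250) = -1.60944
Step 2: S2/S1 = 1263/1652 = 0.76453
Step 3: ln(S2/S1) = ln(0.76453) = -0.26849
Step 4: m = -1.60944 / -0.26849 = 5.99

5.99 (Weibull m)


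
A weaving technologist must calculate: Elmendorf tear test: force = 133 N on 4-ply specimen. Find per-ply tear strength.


Formula: Per-ply strength = Total force / Number of plies
Per-ply = 133 N / 4
Per-ply = 33.25 N

33.25 N


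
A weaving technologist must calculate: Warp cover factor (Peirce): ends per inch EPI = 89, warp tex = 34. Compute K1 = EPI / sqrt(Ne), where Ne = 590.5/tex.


Formula: K1 = EPI / sqrt(Ne), with Ne = 590.5 / tex_warp
Step 1: Ne = 590.5 / 34 = 17.368
Step 2: sqrt(Ne) = sqrt(17.368) = 4.1675
Step 3: K1 = 89 / 4.1675 = 21.4

21.4


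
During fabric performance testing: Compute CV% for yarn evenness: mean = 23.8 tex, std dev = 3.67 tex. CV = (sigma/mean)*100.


Formula: CV% = (standard deviation / mean) * 100
Step 1: Ratio = 3.67 / 23.8 = 0.154202
Step 2: CV% = 0.154202 * 100 = 15.4202% ≈ 15.4%

15.4%


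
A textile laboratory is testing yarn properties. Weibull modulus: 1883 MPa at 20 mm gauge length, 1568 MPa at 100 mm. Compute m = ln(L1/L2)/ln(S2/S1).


Formula: m = ln(L1/L2) / ln(S2/S1)
Step 1: ln(L1/L2) = ln(20/100) = -1.60944
Step 2: S2/S1 = 1568/1883 = 0.83271
Step 3: ln(S2/S1) = ln(0.83271) = -0.18307
Step 4: m = -1.60944 / -0.18307 = 8.79

8.79 (Weibull m)


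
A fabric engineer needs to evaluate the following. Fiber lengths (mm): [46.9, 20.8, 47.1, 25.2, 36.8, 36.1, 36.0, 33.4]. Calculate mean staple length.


Formula: Mean = sum of lengths / count
Sum = 46.9 + 20.8 + 47.1 + 25.2 + 36.8 + 36.1 + 36.0 + 33.4
Sum = 282.3 mm
Mean = 282.3 / 8 = 35.29 mm

35.29 mm


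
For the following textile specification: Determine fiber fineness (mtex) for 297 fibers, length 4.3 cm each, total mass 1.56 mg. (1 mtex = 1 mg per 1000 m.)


Formula: fineness (mtex) = mass (mg) / total length (km) = (mass_mg / total_length_m) * 1000
Step 1: Convert fiber length: 4.3 cm = 0.043 m
Step 2: Total fiber length = 297 * 0.043 = 12.771 m
Step 3: Linear density = 1.56 mg / 12.771 m = 0.1222 mg/m
Step 4: fineness = 0.1222 * 1000 = 122.2 mtex

122.2 mtex


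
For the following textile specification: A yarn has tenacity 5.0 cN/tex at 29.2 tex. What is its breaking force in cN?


Formula: Breaking force = Tenacity * Linear density
F = 5.0 cN/tex * 29.2 tex
F = 146.00 cN

146.00 cN


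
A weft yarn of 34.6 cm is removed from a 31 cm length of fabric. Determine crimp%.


Formula: Crimp% = ((L_yarn - L_fabric) / L_fabric) * 100
Step 1: Extension = 34.6 - 31 = 3.6 cm
Step 2: Crimp% = (3.6 / 31) * 100
Step 3: Crimp% = 0.116129 * 100 = 11.6129% ≈ 11.6%

11.6%


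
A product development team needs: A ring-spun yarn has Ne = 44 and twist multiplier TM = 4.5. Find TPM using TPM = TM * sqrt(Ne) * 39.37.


Formula: TPM = TM * sqrt(Ne) * 39.37
Step 1: sqrt(Ne) = sqrt(44) = 6.6332
Step 2: TM * sqrt(Ne) = 4.5 * 6.6332 = 29.8494
Step 3: TPM = 29.8494 * 39.37 = 1175 twists/m

1175 twists/m


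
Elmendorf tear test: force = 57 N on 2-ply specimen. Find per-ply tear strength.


Formula: Per-ply strength = Total force / Number of plies
Per-ply = 57 N / 2
Per-ply = 28.5 N

28.5 N


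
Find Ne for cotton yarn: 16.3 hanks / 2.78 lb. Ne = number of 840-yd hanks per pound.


Formula: Ne = hanks / mass_lb
Substituting: Ne = 16.3 / 2.78
Ne = 5.9

5.9 Ne


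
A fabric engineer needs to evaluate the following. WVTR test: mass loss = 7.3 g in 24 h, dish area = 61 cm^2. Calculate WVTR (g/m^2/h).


Formula: WVTR = mass_loss / (area * time)
Step 1: Convert area: 61 cm^2 = 0.0061 m^2
Step 2: WVTR = 7.3 g / (0.0061 m^2 * 24 h)
Step 3: WVTR = 7.3 / 0.1464 = 49.9 g/m^2/h

49.9 g/m^2/h


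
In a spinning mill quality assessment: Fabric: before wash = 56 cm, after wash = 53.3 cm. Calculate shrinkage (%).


Formula: Shrinkage% = ((L_before - L_after) / L_before) * 100
Step 1: Shrinkage = 56 - 53.3 = 2.7 cm
Step 2: Shrinkage% = (2.7 / 56) * 100
Step 3: Shrinkage% = 0.048214 * 100 = 4.8214% ≈ 4.8%

4.8%


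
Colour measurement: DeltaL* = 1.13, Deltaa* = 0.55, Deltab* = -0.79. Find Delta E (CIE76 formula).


Formula: Delta E = sqrt(dL*^2 + da*^2 + db*^2)
Step 1: dL*^2 = 1.13^2 = 1.2769
Step 2: da*^2 = 0.55^2 = 0.3025
Step 3: db*^2 = (-0.79)^2 = 0.6241
Step 4: Sum = 1.2769 + 0.3025 + 0.6241 = 2.2035
Step 5: Delta E = sqrt(2.2035) = 1.48

1.48 Delta E


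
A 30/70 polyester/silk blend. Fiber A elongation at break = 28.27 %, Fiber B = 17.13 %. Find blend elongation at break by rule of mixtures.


Formula: Blend property = (fraction_A * property_A) + (fraction_B * property_B)
Step 1: Contribution A = 30/100 * 28.27 % = 8.481 %
Step 2: Contribution B = 70/100 * 17.13 % = 11.991 %
Step 3: Blend elongation at break = 8.481 + 11.991 = 20.472 %

20.472 %


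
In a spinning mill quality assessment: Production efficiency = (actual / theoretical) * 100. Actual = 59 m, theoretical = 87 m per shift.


Formula: Efficiency% = (Actual output / Theoretical output) * 100
Efficiency% = (59 / 87) * 100
Efficiency% = 0.678161 * 100 = 67.8161% ≈ 67.8%

67.8%


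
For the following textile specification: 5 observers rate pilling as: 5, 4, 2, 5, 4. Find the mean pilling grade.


Formula: Mean = sum / count
Sum = 5 + 4 + 2 + 5 + 4 = 20
Mean = 20 / 5 = 4.0

4.0


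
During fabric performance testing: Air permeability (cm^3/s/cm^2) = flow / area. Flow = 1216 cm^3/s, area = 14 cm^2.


Formula: Air Permeability = Airflow / Test Area
AP = 1216 cm^3/s / 14 cm^2
AP = 86.9 cm^3/s/cm^2

86.9 cm^3/s/cm^2


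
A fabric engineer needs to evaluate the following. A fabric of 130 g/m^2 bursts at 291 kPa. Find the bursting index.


Formula: Bursting Index = Bursting Strength / Fabric GSM
BI = 291 kPa / 130 g/m^2
BI = 2.238 kPa/(g/m^2)

2.238 kPa/(g/m^2)


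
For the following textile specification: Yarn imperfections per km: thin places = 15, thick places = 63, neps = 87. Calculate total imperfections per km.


Formula: Total = thin places + thick places + neps
Total = 15 + 63 + 87
Total = 165 imperfections/km

165 imperfections/km


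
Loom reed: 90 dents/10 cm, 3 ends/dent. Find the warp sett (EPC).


Formula: EPC = (dents per 10 cm * ends per dent) / 10
Step 1: Total ends per 10 cm = 90 * 3 = 270
Step 2: EPC = 270 / 10 = 27.0 ends/cm

27.0 ends/cm


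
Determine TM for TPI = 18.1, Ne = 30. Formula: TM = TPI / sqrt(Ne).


Formula: TM = TPI / sqrt(Ne)
Step 1: sqrt(Ne) = sqrt(30) = 5.4772
Step 2: TM = 18.1 / 5.4772 = 3.30

3.30 TM


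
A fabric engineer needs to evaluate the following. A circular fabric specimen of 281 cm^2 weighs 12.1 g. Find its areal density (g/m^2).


Formula: GSM = mass_g / area_m2
Step 1: Convert area: 281 cm^2 = 281 / 10000 = 0.0281 m^2
Step 2: GSM = 12.1 g / 0.0281 m^2 = 430.6 g/m^2

430.6 g/m^2


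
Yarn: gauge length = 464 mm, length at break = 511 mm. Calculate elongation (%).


Formula: Elongation (%) = ((L_break - L0) / L0) * 100
Step 1: Extension = 511 - 464 = 47 mm
Step 2: Elongation = (47 / 464) * 100
Step 3: Elongation = 0.101293 * 100 = 10.1293% ≈ 10.1%

10.1%


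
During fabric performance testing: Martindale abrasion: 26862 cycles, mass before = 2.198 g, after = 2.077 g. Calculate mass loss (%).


Formula: Mass loss% = ((m_before - m_after) / m_before) * 100
Step 1: Mass loss = 2.198 - 2.077 = 0.121 g
Step 2: Ratio = 0.121 / 2.198 = 0.05505
Step 3: Mass loss% = 0.05505 * 100 = 5.505% ≈ 5.51%

5.51%


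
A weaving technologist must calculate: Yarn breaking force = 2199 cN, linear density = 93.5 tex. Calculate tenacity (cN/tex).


Formula: Tenacity = Breaking force / Linear density
Tenacity = 2199 cN / 93.5 tex
Tenacity = 23.52 cN/tex

23.52 cN/tex


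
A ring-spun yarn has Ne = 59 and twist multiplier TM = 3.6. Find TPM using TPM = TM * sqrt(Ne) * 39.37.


Formula: TPM = TM * sqrt(Ne) * 39.37
Step 1: sqrt(Ne) = sqrt(59) = 7.6811
Step 2: TM * sqrt(Ne) = 3.6 * 7.6811 = 27.652
Step 3: TPM = 27.652 * 39.37 = 1089 twists/m

1089 twists/m


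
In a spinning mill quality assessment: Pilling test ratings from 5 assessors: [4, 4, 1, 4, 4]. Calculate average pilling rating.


Formula: Mean = sum / count
Sum = 4 + 4 + 1 + 4 + 4 = 17
Mean = 17 / 5 = 3.4

3.4


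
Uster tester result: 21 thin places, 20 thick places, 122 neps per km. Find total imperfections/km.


Formula: Total = thin places + thick places + neps
Total = 21 + 20 + 122
Total = 163 imperfections/km

163 imperfections/km


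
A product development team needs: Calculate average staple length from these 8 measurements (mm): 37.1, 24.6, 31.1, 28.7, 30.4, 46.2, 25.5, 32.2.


Formula: Mean = sum of lengths / count
Sum = 37.1 + 24.6 + 31.1 + 28.7 + 30.4 + 46.2 + 25.5 + 32.2
Sum = 255.8 mm
Mean = 255.8 / 8 = 31.98 mm

31.98 mm


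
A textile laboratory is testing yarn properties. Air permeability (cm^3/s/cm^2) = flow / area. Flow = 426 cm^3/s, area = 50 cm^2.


Formula: Air Permeability = Airflow / Test Area
AP = 426 cm^3/s / 50 cm^2
AP = 8.5 cm^3/s/cm^2

8.5 cm^3/s/cm^2


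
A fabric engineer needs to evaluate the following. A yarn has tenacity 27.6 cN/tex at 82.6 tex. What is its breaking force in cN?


Formula: Breaking force = Tenacity * Linear density
F = 27.6 cN/tex * 82.6 tex
F = 2279.76 cN

2279.76 cN


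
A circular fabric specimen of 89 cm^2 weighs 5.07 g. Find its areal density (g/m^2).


Formula: GSM = mass_g / area_m2
Step 1: Convert area: 89 cm^2 = 89 / 10000 = 0.0089 m^2
Step 2: GSM = 5.07 g / 0.0089 m^2 = 569.7 g/m^2

569.7 g/m^2


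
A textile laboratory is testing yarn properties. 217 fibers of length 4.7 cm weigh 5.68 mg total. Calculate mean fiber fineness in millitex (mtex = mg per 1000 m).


Formula: fineness (mtex) = mass (mg) / total length (km) = (mass_mg / total_length_m) * 1000
Step 1: Convert fiber length: 4.7 cm = 0.047 m
Step 2: Total fiber length = 217 * 0.047 = 10.199 m
Step 3: Linear density = 5.68 mg / 10.199 m = 0.5569 mg/m
Step 4: fineness = 0.5569 * 1000 = 556.9 mtex

556.9 mtex


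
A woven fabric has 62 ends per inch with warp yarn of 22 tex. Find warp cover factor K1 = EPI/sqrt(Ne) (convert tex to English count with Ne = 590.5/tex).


Formula: K1 = EPI / sqrt(Ne), with Ne = 590.5 / tex_warp
Step 1: Ne = 590.5 / 22 = 26.841
Step 2: sqrt(Ne) = sqrt(26.841) = 5.1808
Step 3: K1 = 62 / 5.1808 = 12.0

12.0


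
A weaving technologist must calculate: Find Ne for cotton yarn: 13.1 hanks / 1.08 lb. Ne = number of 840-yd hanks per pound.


Formula: Ne = hanks / mass_lb
Substituting: Ne = 13.1 / 1.08
Ne = 12.1

12.1 Ne


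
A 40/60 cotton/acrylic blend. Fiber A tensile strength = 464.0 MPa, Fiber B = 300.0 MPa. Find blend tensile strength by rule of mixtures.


Formula: Blend property = (fraction_A * property_A) + (fraction_B * property_B)
Step 1: Contribution A = 40/100 * 464.0 MPa = 185.6 MPa
Step 2: Contribution B = 60/100 * 300.0 MPa = 180.0 MPa
Step 3: Blend tensile strength = 185.6 + 180.0 = 365.6 MPa

365.6 MPa


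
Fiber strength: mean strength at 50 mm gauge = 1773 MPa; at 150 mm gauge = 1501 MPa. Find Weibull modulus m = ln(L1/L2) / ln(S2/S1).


Formula: m = ln(L1/L2) / ln(S2/S1)
Step 1: ln(L1/L2) = ln(50/150) = -1.09861
Step 2: S2/S1 = 1501/1773 = 0.84659
Step 3: ln(S2/S1) = ln(0.84659) = -0.16654
Step 4: m = -1.09861 / -0.16654 = 6.60

6.60 (Weibull m)


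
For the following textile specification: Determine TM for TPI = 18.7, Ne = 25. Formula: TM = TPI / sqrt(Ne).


Formula: TM = TPI / sqrt(Ne)
Step 1: sqrt(Ne) = sqrt(25) = 5
Step 2: TM = 18.7 / 5 = 3.74

3.74 TM


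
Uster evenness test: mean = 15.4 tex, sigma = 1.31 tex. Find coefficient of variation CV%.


Formula: CV% = (standard deviation / mean) * 100
Step 1: Ratio = 1.31 / 15.4 = 0.085065
Step 2: CV% = 0.085065 * 100 = 8.5065% ≈ 8.5%

8.5%


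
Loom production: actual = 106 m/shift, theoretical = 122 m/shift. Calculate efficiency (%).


Formula: Efficiency% = (Actual output / Theoretical output) * 100
Efficiency% = (106 / 122) * 100
Efficiency% = 0.868852 * 100 = 86.8852% ≈ 86.9%

86.9%


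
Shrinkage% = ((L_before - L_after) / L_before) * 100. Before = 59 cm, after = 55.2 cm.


Formula: Shrinkage% = ((L_before - L_after) / L_before) * 100
Step 1: Shrinkage = 59 - 55.2 = 3.8 cm
Step 2: Shrinkage% = (3.8 / 59) * 100
Step 3: Shrinkage% = 0.064407 * 100 = 6.4407% ≈ 6.4%

6.4%


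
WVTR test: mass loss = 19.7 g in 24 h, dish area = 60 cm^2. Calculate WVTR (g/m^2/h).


Formula: WVTR = mass_loss / (area * time)
Step 1: Convert area: 60 cm^2 = 0.006 m^2
Step 2: WVTR = 19.7 g / (0.006 m^2 * 24 h)
Step 3: WVTR = 19.7 / 0.144 = 136.8 g/m^2/h

136.8 g/m^2/h


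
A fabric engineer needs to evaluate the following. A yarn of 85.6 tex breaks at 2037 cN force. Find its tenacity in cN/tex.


Formula: Tenacity = Breaking force / Linear density
Tenacity = 2037 cN / 85.6 tex
Tenacity = 23.80 cN/tex

23.80 cN/tex


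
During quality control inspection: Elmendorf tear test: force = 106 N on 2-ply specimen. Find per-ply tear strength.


Formula: Per-ply strength = Total force / Number of plies
Per-ply = 106 N / 2
Per-ply = 53 N

53 N


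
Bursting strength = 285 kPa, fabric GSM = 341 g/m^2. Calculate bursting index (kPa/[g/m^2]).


Formula: Bursting Index = Bursting Strength / Fabric GSM
BI = 285 kPa / 341 g/m^2
BI = 0.836 kPa/(g/m^2)

0.836 kPa/(g/m^2)


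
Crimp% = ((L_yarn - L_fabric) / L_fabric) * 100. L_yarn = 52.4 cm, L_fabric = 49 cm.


Formula: Crimp% = ((L_yarn - L_fabric) / L_fabric) * 100
Step 1: Extension = 52.4 - 49 = 3.4 cm
Step 2: Crimp% = (3.4 / 49) * 100
Step 3: Crimp% = 0.069388 * 100 = 6.9388% ≈ 6.9%

6.9%


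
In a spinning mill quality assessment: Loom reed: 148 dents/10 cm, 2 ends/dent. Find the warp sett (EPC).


Formula: EPC = (dents per 10 cm * ends per dent) / 10
Step 1: Total ends per 10 cm = 148 * 2 = 296
Step 2: EPC = 296 / 10 = 29.6 ends/cm

29.6 ends/cm


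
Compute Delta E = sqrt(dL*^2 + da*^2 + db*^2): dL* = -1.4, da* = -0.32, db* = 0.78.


Formula: Delta E = sqrt(dL*^2 + da*^2 + db*^2)
Step 1: dL*^2 = (-1.4)^2 = 1.96
Step 2: da*^2 = (-0.32)^2 = 0.1024
Step 3: db*^2 = 0.78^2 = 0.6084
Step 4: Sum = 1.96 + 0.1024 + 0.6084 = 2.6708
Step 5: Delta E = sqrt(2.6708) = 1.63

1.63 Delta E


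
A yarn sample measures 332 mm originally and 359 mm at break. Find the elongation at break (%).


Formula: Elongation (%) = ((L_break - L0) / L0) * 100
Step 1: Extension = 359 - 332 = 27 mm
Step 2: Elongation = (27 / 332) * 100
Step 3: Elongation = 0.081325 * 100 = 8.1325% ≈ 8.1%

8.1%


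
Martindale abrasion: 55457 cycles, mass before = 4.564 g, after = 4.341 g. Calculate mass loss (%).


Formula: Mass loss% = ((m_before - m_after) / m_before) * 100
Step 1: Mass loss = 4.564 - 4.341 = 0.223 g
Step 2: Ratio = 0.223 / 4.564 = 0.0488606
Step 3: Mass loss% = 0.0488606 * 100 = 4.88606% ≈ 4.89%

4.89%


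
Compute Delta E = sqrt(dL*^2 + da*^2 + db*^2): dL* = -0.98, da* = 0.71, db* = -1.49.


Formula: Delta E = sqrt(dL*^2 + da*^2 + db*^2)
Step 1: dL*^2 = (-0.98)^2 = 0.9604
Step 2: da*^2 = 0.71^2 = 0.5041
Step 3: db*^2 = (-1.49)^2 = 2.2201
Step 4: Sum = 0.9604 + 0.5041 + 2.2201 = 3.6846
Step 5: Delta E = sqrt(3.6846) = 1.92

1.92 Delta E


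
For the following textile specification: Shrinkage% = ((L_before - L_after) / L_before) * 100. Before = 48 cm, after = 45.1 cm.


Formula: Shrinkage% = ((L_before - L_after) / L_before) * 100
Step 1: Shrinkage = 48 - 45.1 = 2.9 cm
Step 2: Shrinkage% = (2.9 / 48) * 100
Step 3: Shrinkage% = 0.060417 * 100 = 6.0417% ≈ 6.0%

6.0%
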